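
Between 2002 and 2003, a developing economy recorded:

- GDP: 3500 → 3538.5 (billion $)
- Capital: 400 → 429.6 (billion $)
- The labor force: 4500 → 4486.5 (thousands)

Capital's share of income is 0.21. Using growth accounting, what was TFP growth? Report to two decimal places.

GDP growth = (3538.5 − 3500) / 3500 = 1.1%.
Capital growth = (429.6 − 400) / 400 = 7.4%.
The labor force growth = (4486.5 − 4500) / 4500 = -0.3%.
Labor's share = 1 − 0.21 = 0.79.
Capital: 0.21 × 7.4 = 1.554 pp.
The labor force: 0.79 × (-0.3) = -0.237 pp.
TFP growth = 1.1 − 1.317 = -0.217%.

-0.22%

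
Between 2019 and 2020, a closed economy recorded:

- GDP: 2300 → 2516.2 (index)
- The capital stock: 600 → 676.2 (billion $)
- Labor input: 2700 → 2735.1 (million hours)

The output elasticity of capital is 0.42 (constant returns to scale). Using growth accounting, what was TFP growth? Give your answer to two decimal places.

GDP growth = (2516.2 − 2300) / 2300 = 9.4%.
The capital stock growth = (676.2 − 600) / 600 = 12.7%.
Labor input growth = (2735.1 − 2700) / 2700 = 1.3%.
Labor's share = 1 − 0.42 = 0.58.
The capital stock: 0.42 × 12.7 = 5.334 pp.
Labor input: 0.58 × 1.3 = 0.754 pp.
TFP growth = 9.4 − 6.088 = 3.312%.

TFP grew 3.31%.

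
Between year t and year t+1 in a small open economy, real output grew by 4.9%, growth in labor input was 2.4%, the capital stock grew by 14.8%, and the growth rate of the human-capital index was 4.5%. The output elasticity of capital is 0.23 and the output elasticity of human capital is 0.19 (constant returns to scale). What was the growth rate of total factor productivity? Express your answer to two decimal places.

Labor's share = 1 − 0.23 − 0.19 = 0.58.
The capital stock: 0.23 × 14.8 = 3.404 pp.
The human-capital index: 0.19 × 4.5 = 0.855 pp.
Labor input: 0.58 × 2.4 = 1.392 pp.
TFP growth = 4.9 − 5.651 = -0.751%.

-0.75%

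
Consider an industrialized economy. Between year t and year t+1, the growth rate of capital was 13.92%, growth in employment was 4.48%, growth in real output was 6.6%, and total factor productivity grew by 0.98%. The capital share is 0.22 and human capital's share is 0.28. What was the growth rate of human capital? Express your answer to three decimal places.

Labor's share = 1 − 0.22 − 0.28 = 0.5.
gY = gA + 0.22×13.92 + 0.5×4.48 + 0.28×g.
0.28×g = 6.6 − 0.98 − 5.3024 = 0.3176.
g = 0.3176 / 0.28 = 1.13429%.

Human capital growth was 1.134%.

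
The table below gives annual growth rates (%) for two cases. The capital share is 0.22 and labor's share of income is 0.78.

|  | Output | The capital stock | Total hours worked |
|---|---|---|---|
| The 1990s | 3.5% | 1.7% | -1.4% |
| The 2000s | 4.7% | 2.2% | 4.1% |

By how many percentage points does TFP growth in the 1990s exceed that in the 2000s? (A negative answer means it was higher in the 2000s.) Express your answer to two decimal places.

3.20 percentage points

Labor's share = 1 − 0.22 = 0.78.
The 1990s: TFP = 3.5 − 0.374 + 1.092 = 4.218%.
The 2000s: TFP = 4.7 − 0.484 − 3.198 = 1.018%.
Difference = 4.218 − (1.018) = 3.2 pp.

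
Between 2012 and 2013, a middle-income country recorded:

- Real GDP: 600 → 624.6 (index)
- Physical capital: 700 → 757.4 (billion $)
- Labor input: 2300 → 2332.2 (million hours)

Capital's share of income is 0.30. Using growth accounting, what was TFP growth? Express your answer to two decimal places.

TFP grew 0.66%.

Real GDP growth = (624.6 − 600) / 600 = 4.1%.
Physical capital growth = (757.4 − 700) / 700 = 8.2%.
Labor input growth = (2332.2 − 2300) / 2300 = 1.4%.
Labor's share = 1 − 0.3 = 0.7.
Physical capital: 0.3 × 8.2 = 2.46 pp.
Labor input: 0.7 × 1.4 = 0.98 pp.
TFP growth = 4.1 − 3.44 = 0.66%.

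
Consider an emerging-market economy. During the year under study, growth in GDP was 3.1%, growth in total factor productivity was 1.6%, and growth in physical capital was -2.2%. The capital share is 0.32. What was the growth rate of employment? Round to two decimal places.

Labor's share = 1 − 0.32 = 0.68.
gY = gA + 0.32×(-2.2) + 0.68×g.
0.68×g = 3.1 − 1.6 + 0.704 = 2.204.
g = 2.204 / 0.68 = 3.2412%.

Employment growth was 3.24%.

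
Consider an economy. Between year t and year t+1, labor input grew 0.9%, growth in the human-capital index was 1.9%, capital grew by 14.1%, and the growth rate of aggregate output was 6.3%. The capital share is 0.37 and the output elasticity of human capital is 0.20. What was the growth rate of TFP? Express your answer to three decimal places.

0.316%

Labor's share = 1 − 0.37 − 0.2 = 0.43.
Capital: 0.37 × 14.1 = 5.217 pp.
The human-capital index: 0.2 × 1.9 = 0.38 pp.
Labor input: 0.43 × 0.9 = 0.387 pp.
TFP growth = 6.3 − 5.984 = 0.316%.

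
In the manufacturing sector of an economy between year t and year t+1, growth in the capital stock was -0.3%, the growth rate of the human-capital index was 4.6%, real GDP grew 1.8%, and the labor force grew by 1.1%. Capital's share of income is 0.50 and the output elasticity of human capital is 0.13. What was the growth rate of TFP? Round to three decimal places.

Labor's share = 1 − 0.5 − 0.13 = 0.37.
The capital stock: 0.5 × (-0.3) = -0.15 pp.
The human-capital index: 0.13 × 4.6 = 0.598 pp.
The labor force: 0.37 × 1.1 = 0.407 pp.
TFP growth = 1.8 − 0.855 = 0.945%.

TFP growth was 0.945%.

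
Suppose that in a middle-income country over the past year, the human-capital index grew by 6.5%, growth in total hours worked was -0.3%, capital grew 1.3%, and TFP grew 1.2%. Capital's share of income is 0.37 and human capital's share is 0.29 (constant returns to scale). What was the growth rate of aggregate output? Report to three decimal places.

3.464%

Labor's share = 1 − 0.37 − 0.29 = 0.34.
Capital: 0.37 × 1.3 = 0.481 pp.
The human-capital index: 0.29 × 6.5 = 1.885 pp.
Total hours worked: 0.34 × (-0.3) = -0.102 pp.
Output growth = 1.2 + 2.264 = 3.464%.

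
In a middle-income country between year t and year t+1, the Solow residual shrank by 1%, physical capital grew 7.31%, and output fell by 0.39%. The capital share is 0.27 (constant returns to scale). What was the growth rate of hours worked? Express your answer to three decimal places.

Labor's share = 1 − 0.27 = 0.73.
gY = gA + 0.27×7.31 + 0.73×g.
0.73×g = -0.39 + 1 − 1.9737 = -1.3637.
g = -1.3637 / 0.73 = -1.86808%.

-1.868%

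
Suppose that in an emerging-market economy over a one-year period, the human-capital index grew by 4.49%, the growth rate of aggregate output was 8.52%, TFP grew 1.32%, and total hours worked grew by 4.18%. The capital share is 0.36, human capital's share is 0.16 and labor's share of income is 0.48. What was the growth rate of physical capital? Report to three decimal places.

12.431%

Labor's share = 1 − 0.36 − 0.16 = 0.48.
gY = gA + 0.16×4.49 + 0.48×4.18 + 0.36×g.
0.36×g = 8.52 − 1.32 − 2.7248 = 4.4752.
g = 4.4752 / 0.36 = 12.43111%.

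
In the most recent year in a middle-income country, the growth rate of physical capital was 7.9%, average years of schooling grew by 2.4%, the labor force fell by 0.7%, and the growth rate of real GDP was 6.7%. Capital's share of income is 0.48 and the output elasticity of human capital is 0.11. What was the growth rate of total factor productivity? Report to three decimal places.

2.931%

Labor's share = 1 − 0.48 − 0.11 = 0.41.
Physical capital: 0.48 × 7.9 = 3.792 pp.
Average years of schooling: 0.11 × 2.4 = 0.264 pp.
The labor force: 0.41 × (-0.7) = -0.287 pp.
TFP growth = 6.7 − 3.769 = 2.931%.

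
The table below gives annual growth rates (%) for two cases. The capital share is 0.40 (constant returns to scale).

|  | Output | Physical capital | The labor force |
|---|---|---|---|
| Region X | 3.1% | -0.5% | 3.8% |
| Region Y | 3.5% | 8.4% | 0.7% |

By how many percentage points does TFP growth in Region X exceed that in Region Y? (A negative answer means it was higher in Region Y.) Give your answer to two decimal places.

1.30 percentage points

Labor's share = 1 − 0.4 = 0.6.
Region X: TFP = 3.1 + 0.2 − 2.28 = 1.02%.
Region Y: TFP = 3.5 − 3.36 − 0.42 = -0.28%.
Difference = 1.02 − (-0.28) = 1.3 pp.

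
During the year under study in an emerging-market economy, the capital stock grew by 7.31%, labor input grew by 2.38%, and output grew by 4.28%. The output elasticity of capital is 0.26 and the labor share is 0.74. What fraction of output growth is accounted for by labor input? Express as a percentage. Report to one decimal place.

Labor's share = 1 − 0.26 = 0.74.
Labor input contributed 0.74 × 2.38 = 1.7612 pp.
Share of growth = 1.7612 / 4.28 × 100 = 41.15%.

41.1%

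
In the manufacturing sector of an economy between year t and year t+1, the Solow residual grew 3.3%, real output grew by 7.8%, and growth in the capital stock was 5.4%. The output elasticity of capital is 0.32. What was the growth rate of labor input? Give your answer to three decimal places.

Labor's share = 1 − 0.32 = 0.68.
gY = gA + 0.32×5.4 + 0.68×g.
0.68×g = 7.8 − 3.3 − 1.728 = 2.772.
g = 2.772 / 0.68 = 4.07647%.

Labor input grew 4.076%.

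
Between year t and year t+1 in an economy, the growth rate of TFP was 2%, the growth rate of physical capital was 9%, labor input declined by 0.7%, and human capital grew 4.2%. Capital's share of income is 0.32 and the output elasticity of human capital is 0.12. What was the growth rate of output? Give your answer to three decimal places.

Labor's share = 1 − 0.32 − 0.12 = 0.56.
Physical capital: 0.32 × 9 = 2.88 pp.
Human capital: 0.12 × 4.2 = 0.504 pp.
Labor input: 0.56 × (-0.7) = -0.392 pp.
Output growth = 2 + 2.992 = 4.992%.

4.992%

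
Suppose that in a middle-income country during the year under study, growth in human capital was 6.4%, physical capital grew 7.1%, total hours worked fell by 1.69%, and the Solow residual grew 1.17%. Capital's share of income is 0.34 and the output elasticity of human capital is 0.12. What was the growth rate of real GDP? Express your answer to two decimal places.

Labor's share = 1 − 0.34 − 0.12 = 0.54.
Physical capital: 0.34 × 7.1 = 2.414 pp.
Human capital: 0.12 × 6.4 = 0.768 pp.
Total hours worked: 0.54 × (-1.69) = -0.9126 pp.
Output growth = 1.17 + 2.2694 = 3.4394%.

3.44%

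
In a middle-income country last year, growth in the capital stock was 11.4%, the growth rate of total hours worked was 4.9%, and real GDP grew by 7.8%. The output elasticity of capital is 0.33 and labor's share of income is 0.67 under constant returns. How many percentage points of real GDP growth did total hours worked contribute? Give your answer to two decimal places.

Labor's share = 1 − 0.33 = 0.67.
Contribution = share × growth = 0.67 × 4.9 = 3.283 pp.

3.28 percentage points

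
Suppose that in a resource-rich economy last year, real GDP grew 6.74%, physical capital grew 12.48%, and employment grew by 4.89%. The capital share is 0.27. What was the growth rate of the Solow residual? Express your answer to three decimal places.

-0.199%

Labor's share = 1 − 0.27 = 0.73.
Physical capital: 0.27 × 12.48 = 3.3696 pp.
Employment: 0.73 × 4.89 = 3.5697 pp.
TFP growth = 6.74 − 6.9393 = -0.1993%.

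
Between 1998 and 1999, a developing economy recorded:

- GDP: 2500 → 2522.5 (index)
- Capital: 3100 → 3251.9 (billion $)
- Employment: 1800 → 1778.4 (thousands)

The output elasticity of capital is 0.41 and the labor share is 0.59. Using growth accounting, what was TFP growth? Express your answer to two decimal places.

-0.40%

GDP growth = (2522.5 − 2500) / 2500 = 0.9%.
Capital growth = (3251.9 − 3100) / 3100 = 4.9%.
Employment growth = (1778.4 − 1800) / 1800 = -1.2%.
Labor's share = 1 − 0.41 = 0.59.
Capital: 0.41 × 4.9 = 2.009 pp.
Employment: 0.59 × (-1.2) = -0.708 pp.
TFP growth = 0.9 − 1.301 = -0.401%.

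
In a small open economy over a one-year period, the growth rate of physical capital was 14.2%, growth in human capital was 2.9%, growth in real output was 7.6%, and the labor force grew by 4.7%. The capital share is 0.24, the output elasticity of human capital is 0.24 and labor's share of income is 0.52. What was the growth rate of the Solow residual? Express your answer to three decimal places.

Labor's share = 1 − 0.24 − 0.24 = 0.52.
Physical capital: 0.24 × 14.2 = 3.408 pp.
Human capital: 0.24 × 2.9 = 0.696 pp.
The labor force: 0.52 × 4.7 = 2.444 pp.
TFP growth = 7.6 − 6.548 = 1.052%.

1.052%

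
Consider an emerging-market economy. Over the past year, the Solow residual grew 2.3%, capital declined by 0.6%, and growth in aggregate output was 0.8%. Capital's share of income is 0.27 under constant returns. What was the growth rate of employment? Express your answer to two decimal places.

-1.83%

Labor's share = 1 − 0.27 = 0.73.
gY = gA + 0.27×(-0.6) + 0.73×g.
0.73×g = 0.8 − 2.3 + 0.162 = -1.338.
g = -1.338 / 0.73 = -1.8329%.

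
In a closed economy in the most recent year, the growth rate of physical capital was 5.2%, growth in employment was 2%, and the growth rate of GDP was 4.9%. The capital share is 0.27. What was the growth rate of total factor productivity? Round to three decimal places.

Labor's share = 1 − 0.27 = 0.73.
Physical capital: 0.27 × 5.2 = 1.404 pp.
Employment: 0.73 × 2 = 1.46 pp.
TFP growth = 4.9 − 2.864 = 2.036%.

Total factor productivity growth was 2.036%.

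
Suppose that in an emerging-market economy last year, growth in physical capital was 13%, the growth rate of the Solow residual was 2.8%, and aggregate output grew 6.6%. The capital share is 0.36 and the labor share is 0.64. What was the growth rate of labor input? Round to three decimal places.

-1.375%

Labor's share = 1 − 0.36 = 0.64.
gY = gA + 0.36×13 + 0.64×g.
0.64×g = 6.6 − 2.8 − 4.68 = -0.88.
g = -0.88 / 0.64 = -1.375%.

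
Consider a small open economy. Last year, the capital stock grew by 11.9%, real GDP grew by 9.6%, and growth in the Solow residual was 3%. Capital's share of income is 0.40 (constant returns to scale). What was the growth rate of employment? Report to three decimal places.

3.067%

Labor's share = 1 − 0.4 = 0.6.
gY = gA + 0.4×11.9 + 0.6×g.
0.6×g = 9.6 − 3 − 4.76 = 1.84.
g = 1.84 / 0.6 = 3.06667%.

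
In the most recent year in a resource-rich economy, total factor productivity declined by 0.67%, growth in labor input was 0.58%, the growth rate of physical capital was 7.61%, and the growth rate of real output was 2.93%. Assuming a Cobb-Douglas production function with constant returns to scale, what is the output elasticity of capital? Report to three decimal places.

The output elasticity of capital is 0.430.

gY = gA + α·gK + (1−α)·gL, so gY − gA − gL = α(gK − gL).
2.93 + 0.67 − 0.58 = α × (7.61 − 0.58).
3.02 = 7.03 α, so α = 0.42959.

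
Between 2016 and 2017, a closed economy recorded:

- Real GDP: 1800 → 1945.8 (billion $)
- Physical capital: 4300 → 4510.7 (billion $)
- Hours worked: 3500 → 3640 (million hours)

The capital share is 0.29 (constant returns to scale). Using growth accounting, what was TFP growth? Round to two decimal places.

3.84%

Real GDP growth = (1945.8 − 1800) / 1800 = 8.1%.
Physical capital growth = (4510.7 − 4300) / 4300 = 4.9%.
Hours worked growth = (3640 − 3500) / 3500 = 4%.
Labor's share = 1 − 0.29 = 0.71.
Physical capital: 0.29 × 4.9 = 1.421 pp.
Hours worked: 0.71 × 4 = 2.84 pp.
TFP growth = 8.1 − 4.261 = 3.839%.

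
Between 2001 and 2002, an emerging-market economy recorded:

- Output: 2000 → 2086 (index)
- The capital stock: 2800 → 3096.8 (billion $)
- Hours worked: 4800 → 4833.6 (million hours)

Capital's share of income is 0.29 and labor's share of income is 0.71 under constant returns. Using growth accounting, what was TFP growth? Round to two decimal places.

0.73%

Output growth = (2086 − 2000) / 2000 = 4.3%.
The capital stock growth = (3096.8 − 2800) / 2800 = 10.6%.
Hours worked growth = (4833.6 − 4800) / 4800 = 0.7%.
Labor's share = 1 − 0.29 = 0.71.
The capital stock: 0.29 × 10.6 = 3.074 pp.
Hours worked: 0.71 × 0.7 = 0.497 pp.
TFP growth = 4.3 − 3.571 = 0.729%.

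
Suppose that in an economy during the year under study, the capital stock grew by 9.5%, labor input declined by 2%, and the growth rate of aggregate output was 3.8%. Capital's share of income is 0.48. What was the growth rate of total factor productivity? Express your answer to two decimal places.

Labor's share = 1 − 0.48 = 0.52.
The capital stock: 0.48 × 9.5 = 4.56 pp.
Labor input: 0.52 × (-2) = -1.04 pp.
TFP growth = 3.8 − 3.52 = 0.28%.

0.28%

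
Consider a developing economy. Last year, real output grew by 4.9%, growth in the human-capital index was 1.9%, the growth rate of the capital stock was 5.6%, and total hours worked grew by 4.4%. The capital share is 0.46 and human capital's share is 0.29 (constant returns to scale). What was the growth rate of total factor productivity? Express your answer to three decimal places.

0.673%

Labor's share = 1 − 0.46 − 0.29 = 0.25.
The capital stock: 0.46 × 5.6 = 2.576 pp.
The human-capital index: 0.29 × 1.9 = 0.551 pp.
Total hours worked: 0.25 × 4.4 = 1.1 pp.
TFP growth = 4.9 − 4.227 = 0.673%.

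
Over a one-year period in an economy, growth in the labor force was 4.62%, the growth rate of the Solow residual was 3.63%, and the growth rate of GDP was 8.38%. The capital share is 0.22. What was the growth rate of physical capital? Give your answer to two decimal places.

Physical capital growth was 5.21%.

Labor's share = 1 − 0.22 = 0.78.
gY = gA + 0.78×4.62 + 0.22×g.
0.22×g = 8.38 − 3.63 − 3.6036 = 1.1464.
g = 1.1464 / 0.22 = 5.2109%.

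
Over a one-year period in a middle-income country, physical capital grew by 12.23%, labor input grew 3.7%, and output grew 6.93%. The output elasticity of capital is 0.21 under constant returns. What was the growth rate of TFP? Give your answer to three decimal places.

TFP grew 1.439%.

Labor's share = 1 − 0.21 = 0.79.
Physical capital: 0.21 × 12.23 = 2.5683 pp.
Labor input: 0.79 × 3.7 = 2.923 pp.
TFP growth = 6.93 − 5.4913 = 1.4387%.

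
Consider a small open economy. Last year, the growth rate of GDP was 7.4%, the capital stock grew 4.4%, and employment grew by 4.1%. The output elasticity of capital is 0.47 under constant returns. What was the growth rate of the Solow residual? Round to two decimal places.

The Solow residual growth was 3.16%.

Labor's share = 1 − 0.47 = 0.53.
The capital stock: 0.47 × 4.4 = 2.068 pp.
Employment: 0.53 × 4.1 = 2.173 pp.
TFP growth = 7.4 − 4.241 = 3.159%.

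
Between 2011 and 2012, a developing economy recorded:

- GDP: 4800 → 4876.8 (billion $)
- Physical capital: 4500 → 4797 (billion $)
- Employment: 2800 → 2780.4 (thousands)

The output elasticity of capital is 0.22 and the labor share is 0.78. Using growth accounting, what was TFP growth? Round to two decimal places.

0.69%

GDP growth = (4876.8 − 4800) / 4800 = 1.6%.
Physical capital growth = (4797 − 4500) / 4500 = 6.6%.
Employment growth = (2780.4 − 2800) / 2800 = -0.7%.
Labor's share = 1 − 0.22 = 0.78.
Physical capital: 0.22 × 6.6 = 1.452 pp.
Employment: 0.78 × (-0.7) = -0.546 pp.
TFP growth = 1.6 − 0.906 = 0.694%.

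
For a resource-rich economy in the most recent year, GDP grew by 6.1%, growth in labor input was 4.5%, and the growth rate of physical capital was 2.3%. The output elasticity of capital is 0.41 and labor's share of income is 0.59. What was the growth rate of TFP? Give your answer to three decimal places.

Labor's share = 1 − 0.41 = 0.59.
Physical capital: 0.41 × 2.3 = 0.943 pp.
Labor input: 0.59 × 4.5 = 2.655 pp.
TFP growth = 6.1 − 3.598 = 2.502%.

TFP growth was 2.502%.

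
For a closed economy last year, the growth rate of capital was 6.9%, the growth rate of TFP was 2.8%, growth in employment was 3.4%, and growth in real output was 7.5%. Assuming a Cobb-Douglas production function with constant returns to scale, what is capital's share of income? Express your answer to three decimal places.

gY = gA + α·gK + (1−α)·gL, so gY − gA − gL = α(gK − gL).
7.5 − 2.8 − 3.4 = α × (6.9 − 3.4).
1.3 = 3.5 α, so α = 0.37143.

0.371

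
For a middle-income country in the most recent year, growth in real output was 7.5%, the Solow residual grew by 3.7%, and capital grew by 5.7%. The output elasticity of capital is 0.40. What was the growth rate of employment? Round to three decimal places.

Labor's share = 1 − 0.4 = 0.6.
gY = gA + 0.4×5.7 + 0.6×g.
0.6×g = 7.5 − 3.7 − 2.28 = 1.52.
g = 1.52 / 0.6 = 2.53333%.

Employment growth was 2.533%.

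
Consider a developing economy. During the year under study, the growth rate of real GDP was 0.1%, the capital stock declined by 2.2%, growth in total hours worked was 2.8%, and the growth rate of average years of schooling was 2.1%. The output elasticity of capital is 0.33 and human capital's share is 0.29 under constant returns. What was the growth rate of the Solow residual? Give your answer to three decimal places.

Labor's share = 1 − 0.33 − 0.29 = 0.38.
The capital stock: 0.33 × (-2.2) = -0.726 pp.
Average years of schooling: 0.29 × 2.1 = 0.609 pp.
Total hours worked: 0.38 × 2.8 = 1.064 pp.
TFP growth = 0.1 − 0.947 = -0.847%.

-0.847%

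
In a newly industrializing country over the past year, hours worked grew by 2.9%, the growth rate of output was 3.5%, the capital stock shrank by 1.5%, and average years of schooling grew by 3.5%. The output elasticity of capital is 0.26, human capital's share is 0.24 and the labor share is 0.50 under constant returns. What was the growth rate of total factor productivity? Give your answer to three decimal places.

Labor's share = 1 − 0.26 − 0.24 = 0.5.
The capital stock: 0.26 × (-1.5) = -0.39 pp.
Average years of schooling: 0.24 × 3.5 = 0.84 pp.
Hours worked: 0.5 × 2.9 = 1.45 pp.
TFP growth = 3.5 − 1.9 = 1.6%.

1.600%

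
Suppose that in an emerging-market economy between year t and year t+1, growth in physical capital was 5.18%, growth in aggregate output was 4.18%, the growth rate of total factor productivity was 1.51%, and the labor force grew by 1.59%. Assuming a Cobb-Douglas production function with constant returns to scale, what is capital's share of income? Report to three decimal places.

α = 0.301

gY = gA + α·gK + (1−α)·gL, so gY − gA − gL = α(gK − gL).
4.18 − 1.51 − 1.59 = α × (5.18 − 1.59).
1.08 = 3.59 α, so α = 0.30084.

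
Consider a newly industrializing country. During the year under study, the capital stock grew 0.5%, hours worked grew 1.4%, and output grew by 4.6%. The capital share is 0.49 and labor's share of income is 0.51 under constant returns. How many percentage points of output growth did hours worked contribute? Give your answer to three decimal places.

0.714 percentage points

Labor's share = 1 − 0.49 = 0.51.
Contribution = share × growth = 0.51 × 1.4 = 0.714 pp.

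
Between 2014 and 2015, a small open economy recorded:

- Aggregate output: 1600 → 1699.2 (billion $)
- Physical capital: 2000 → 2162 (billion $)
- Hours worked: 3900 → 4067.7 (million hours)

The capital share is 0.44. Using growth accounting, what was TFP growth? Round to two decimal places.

TFP grew 0.23%.

Aggregate output growth = (1699.2 − 1600) / 1600 = 6.2%.
Physical capital growth = (2162 − 2000) / 2000 = 8.1%.
Hours worked growth = (4067.7 − 3900) / 3900 = 4.3%.
Labor's share = 1 − 0.44 = 0.56.
Physical capital: 0.44 × 8.1 = 3.564 pp.
Hours worked: 0.56 × 4.3 = 2.408 pp.
TFP growth = 6.2 − 5.972 = 0.228%.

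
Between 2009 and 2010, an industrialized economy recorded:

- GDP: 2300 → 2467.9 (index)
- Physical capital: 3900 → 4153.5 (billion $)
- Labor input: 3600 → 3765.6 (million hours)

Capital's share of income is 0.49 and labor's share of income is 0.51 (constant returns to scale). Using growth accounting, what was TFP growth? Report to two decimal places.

GDP growth = (2467.9 − 2300) / 2300 = 7.3%.
Physical capital growth = (4153.5 − 3900) / 3900 = 6.5%.
Labor input growth = (3765.6 − 3600) / 3600 = 4.6%.
Labor's share = 1 − 0.49 = 0.51.
Physical capital: 0.49 × 6.5 = 3.185 pp.
Labor input: 0.51 × 4.6 = 2.346 pp.
TFP growth = 7.3 − 5.531 = 1.769%.

1.77%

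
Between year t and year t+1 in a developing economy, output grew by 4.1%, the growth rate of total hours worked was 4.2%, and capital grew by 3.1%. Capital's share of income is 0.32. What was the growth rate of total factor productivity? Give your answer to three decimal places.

0.252%

Labor's share = 1 − 0.32 = 0.68.
Capital: 0.32 × 3.1 = 0.992 pp.
Total hours worked: 0.68 × 4.2 = 2.856 pp.
TFP growth = 4.1 − 3.848 = 0.252%.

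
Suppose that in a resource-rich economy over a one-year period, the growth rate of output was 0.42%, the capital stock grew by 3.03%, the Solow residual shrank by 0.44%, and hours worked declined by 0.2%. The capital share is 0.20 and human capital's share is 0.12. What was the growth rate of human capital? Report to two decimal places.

Human capital grew 3.25%.

Labor's share = 1 − 0.2 − 0.12 = 0.68.
gY = gA + 0.2×3.03 + 0.68×(-0.2) + 0.12×g.
0.12×g = 0.42 + 0.44 − 0.47 = 0.39.
g = 0.39 / 0.12 = 3.25%.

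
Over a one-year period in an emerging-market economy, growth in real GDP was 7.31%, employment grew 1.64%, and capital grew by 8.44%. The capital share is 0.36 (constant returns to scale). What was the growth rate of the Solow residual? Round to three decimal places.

3.222%

Labor's share = 1 − 0.36 = 0.64.
Capital: 0.36 × 8.44 = 3.0384 pp.
Employment: 0.64 × 1.64 = 1.0496 pp.
TFP growth = 7.31 − 4.088 = 3.222%.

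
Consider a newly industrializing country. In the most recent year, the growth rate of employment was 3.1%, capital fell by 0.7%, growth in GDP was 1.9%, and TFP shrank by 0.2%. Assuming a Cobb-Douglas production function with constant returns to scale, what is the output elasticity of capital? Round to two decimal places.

α = 0.26

gY = gA + α·gK + (1−α)·gL, so gY − gA − gL = α(gK − gL).
1.9 + 0.2 − 3.1 = α × (-0.7 − 3.1).
-1 = -3.8 α, so α = 0.2632.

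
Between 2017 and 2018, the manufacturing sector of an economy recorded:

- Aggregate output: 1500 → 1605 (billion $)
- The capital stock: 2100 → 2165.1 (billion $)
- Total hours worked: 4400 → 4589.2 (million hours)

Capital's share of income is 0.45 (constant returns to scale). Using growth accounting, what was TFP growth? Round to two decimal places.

Aggregate output growth = (1605 − 1500) / 1500 = 7%.
The capital stock growth = (2165.1 − 2100) / 2100 = 3.1%.
Total hours worked growth = (4589.2 − 4400) / 4400 = 4.3%.
Labor's share = 1 − 0.45 = 0.55.
The capital stock: 0.45 × 3.1 = 1.395 pp.
Total hours worked: 0.55 × 4.3 = 2.365 pp.
TFP growth = 7 − 3.76 = 3.24%.

TFP growth was 3.24%.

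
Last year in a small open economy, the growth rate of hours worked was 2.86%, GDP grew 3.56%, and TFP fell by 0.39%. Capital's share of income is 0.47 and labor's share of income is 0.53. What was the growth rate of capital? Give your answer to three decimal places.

Labor's share = 1 − 0.47 = 0.53.
gY = gA + 0.53×2.86 + 0.47×g.
0.47×g = 3.56 + 0.39 − 1.5158 = 2.4342.
g = 2.4342 / 0.47 = 5.17915%.

5.179%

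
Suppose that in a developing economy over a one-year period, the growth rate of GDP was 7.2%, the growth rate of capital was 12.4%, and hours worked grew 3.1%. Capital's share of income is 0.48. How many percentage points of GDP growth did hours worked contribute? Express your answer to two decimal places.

Labor's share = 1 − 0.48 = 0.52.
Contribution = share × growth = 0.52 × 3.1 = 1.612 pp.

1.61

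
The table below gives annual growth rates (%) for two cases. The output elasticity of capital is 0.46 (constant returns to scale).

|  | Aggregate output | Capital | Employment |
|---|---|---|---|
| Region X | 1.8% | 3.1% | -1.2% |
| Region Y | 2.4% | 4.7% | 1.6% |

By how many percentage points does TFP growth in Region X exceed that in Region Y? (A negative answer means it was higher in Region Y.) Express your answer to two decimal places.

1.65 percentage points

Labor's share = 1 − 0.46 = 0.54.
Region X: TFP = 1.8 − 1.426 + 0.648 = 1.022%.
Region Y: TFP = 2.4 − 2.162 − 0.864 = -0.626%.
Difference = 1.022 − (-0.626) = 1.648 pp.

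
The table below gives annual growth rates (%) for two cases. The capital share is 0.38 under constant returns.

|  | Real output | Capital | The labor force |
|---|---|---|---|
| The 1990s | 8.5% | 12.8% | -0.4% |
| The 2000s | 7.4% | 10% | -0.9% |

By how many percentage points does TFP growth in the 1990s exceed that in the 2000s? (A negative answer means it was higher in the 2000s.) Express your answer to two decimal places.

-0.27 percentage points

Labor's share = 1 − 0.38 = 0.62.
The 1990s: TFP = 8.5 − 4.864 + 0.248 = 3.884%.
The 2000s: TFP = 7.4 − 3.8 + 0.558 = 4.158%.
Difference = 3.884 − (4.158) = -0.274 pp.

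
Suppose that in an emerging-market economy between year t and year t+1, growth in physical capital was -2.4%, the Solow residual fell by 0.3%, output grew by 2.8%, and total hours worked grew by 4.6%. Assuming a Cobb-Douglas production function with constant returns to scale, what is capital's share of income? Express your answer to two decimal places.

gY = gA + α·gK + (1−α)·gL, so gY − gA − gL = α(gK − gL).
2.8 + 0.3 − 4.6 = α × (-2.4 − 4.6).
-1.5 = -7 α, so α = 0.2143.

α = 0.21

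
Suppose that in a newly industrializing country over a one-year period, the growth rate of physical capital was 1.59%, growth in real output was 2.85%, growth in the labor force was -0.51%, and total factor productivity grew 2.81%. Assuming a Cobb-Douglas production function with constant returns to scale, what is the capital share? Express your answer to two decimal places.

The capital share is 0.26.

gY = gA + α·gK + (1−α)·gL, so gY − gA − gL = α(gK − gL).
2.85 − 2.81 + 0.51 = α × (1.59 − (-0.51)).
0.55 = 2.1 α, so α = 0.2619.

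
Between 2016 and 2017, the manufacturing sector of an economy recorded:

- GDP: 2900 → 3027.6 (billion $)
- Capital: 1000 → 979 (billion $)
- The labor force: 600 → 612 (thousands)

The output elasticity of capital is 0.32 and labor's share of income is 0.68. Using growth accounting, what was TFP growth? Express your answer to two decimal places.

3.71%

GDP growth = (3027.6 − 2900) / 2900 = 4.4%.
Capital growth = (979 − 1000) / 1000 = -2.1%.
The labor force growth = (612 − 600) / 600 = 2%.
Labor's share = 1 − 0.32 = 0.68.
Capital: 0.32 × (-2.1) = -0.672 pp.
The labor force: 0.68 × 2 = 1.36 pp.
TFP growth = 4.4 − 0.688 = 3.712%.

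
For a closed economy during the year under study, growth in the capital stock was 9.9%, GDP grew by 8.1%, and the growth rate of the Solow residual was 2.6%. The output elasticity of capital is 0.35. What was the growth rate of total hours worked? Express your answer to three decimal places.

Labor's share = 1 − 0.35 = 0.65.
gY = gA + 0.35×9.9 + 0.65×g.
0.65×g = 8.1 − 2.6 − 3.465 = 2.035.
g = 2.035 / 0.65 = 3.13077%.

3.131%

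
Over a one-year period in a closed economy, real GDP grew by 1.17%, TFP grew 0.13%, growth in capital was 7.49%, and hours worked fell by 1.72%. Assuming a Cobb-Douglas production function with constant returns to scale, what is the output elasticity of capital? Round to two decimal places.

The output elasticity of capital is 0.30.

gY = gA + α·gK + (1−α)·gL, so gY − gA − gL = α(gK − gL).
1.17 − 0.13 + 1.72 = α × (7.49 − (-1.72)).
2.76 = 9.21 α, so α = 0.2997.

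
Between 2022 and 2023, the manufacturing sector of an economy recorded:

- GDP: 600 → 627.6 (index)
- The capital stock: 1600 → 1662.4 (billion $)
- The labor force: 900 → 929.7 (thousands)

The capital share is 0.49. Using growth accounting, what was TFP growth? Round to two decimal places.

GDP growth = (627.6 − 600) / 600 = 4.6%.
The capital stock growth = (1662.4 − 1600) / 1600 = 3.9%.
The labor force growth = (929.7 − 900) / 900 = 3.3%.
Labor's share = 1 − 0.49 = 0.51.
The capital stock: 0.49 × 3.9 = 1.911 pp.
The labor force: 0.51 × 3.3 = 1.683 pp.
TFP growth = 4.6 − 3.594 = 1.006%.

1.01%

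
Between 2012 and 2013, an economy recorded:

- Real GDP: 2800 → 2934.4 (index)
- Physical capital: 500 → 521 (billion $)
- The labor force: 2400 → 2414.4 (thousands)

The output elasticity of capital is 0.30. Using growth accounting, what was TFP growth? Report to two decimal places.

3.12%

Real GDP growth = (2934.4 − 2800) / 2800 = 4.8%.
Physical capital growth = (521 − 500) / 500 = 4.2%.
The labor force growth = (2414.4 − 2400) / 2400 = 0.6%.
Labor's share = 1 − 0.3 = 0.7.
Physical capital: 0.3 × 4.2 = 1.26 pp.
The labor force: 0.7 × 0.6 = 0.42 pp.
TFP growth = 4.8 − 1.68 = 3.12%.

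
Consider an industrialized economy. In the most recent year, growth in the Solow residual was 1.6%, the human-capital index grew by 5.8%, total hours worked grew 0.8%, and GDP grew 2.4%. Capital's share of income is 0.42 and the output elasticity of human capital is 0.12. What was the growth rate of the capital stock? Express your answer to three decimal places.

Labor's share = 1 − 0.42 − 0.12 = 0.46.
gY = gA + 0.12×5.8 + 0.46×0.8 + 0.42×g.
0.42×g = 2.4 − 1.6 − 1.064 = -0.264.
g = -0.264 / 0.42 = -0.62857%.

-0.629%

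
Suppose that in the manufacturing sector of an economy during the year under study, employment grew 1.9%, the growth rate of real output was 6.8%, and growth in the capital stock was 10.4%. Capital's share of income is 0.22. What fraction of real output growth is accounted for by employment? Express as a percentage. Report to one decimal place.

Employment accounted for 21.8% of growth.

Labor's share = 1 − 0.22 = 0.78.
Employment contributed 0.78 × 1.9 = 1.482 pp.
Share of growth = 1.482 / 6.8 × 100 = 21.794%.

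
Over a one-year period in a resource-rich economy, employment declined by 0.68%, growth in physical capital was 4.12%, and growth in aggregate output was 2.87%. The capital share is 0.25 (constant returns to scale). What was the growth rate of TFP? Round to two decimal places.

Labor's share = 1 − 0.25 = 0.75.
Physical capital: 0.25 × 4.12 = 1.03 pp.
Employment: 0.75 × (-0.68) = -0.51 pp.
TFP growth = 2.87 − 0.52 = 2.35%.

2.35%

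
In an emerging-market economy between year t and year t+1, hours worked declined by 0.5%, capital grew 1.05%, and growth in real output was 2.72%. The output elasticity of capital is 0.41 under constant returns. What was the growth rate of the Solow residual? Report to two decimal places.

The Solow residual grew 2.58%.

Labor's share = 1 − 0.41 = 0.59.
Capital: 0.41 × 1.05 = 0.4305 pp.
Hours worked: 0.59 × (-0.5) = -0.295 pp.
TFP growth = 2.72 − 0.1355 = 2.5845%.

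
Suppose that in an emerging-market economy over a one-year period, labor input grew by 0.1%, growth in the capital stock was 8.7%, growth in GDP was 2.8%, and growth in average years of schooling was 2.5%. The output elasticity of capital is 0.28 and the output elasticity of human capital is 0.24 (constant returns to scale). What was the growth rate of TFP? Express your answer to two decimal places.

-0.28%

Labor's share = 1 − 0.28 − 0.24 = 0.48.
The capital stock: 0.28 × 8.7 = 2.436 pp.
Average years of schooling: 0.24 × 2.5 = 0.6 pp.
Labor input: 0.48 × 0.1 = 0.048 pp.
TFP growth = 2.8 − 3.084 = -0.284%.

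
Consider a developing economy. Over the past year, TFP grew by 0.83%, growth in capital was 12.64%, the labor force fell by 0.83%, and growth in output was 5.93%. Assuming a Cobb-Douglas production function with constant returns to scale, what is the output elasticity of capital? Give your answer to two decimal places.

α = 0.44

gY = gA + α·gK + (1−α)·gL, so gY − gA − gL = α(gK − gL).
5.93 − 0.83 + 0.83 = α × (12.64 − (-0.83)).
5.93 = 13.47 α, so α = 0.4402.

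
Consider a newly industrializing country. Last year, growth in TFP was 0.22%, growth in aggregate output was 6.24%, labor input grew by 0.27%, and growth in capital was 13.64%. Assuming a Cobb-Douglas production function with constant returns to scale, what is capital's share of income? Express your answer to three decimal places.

0.430

gY = gA + α·gK + (1−α)·gL, so gY − gA − gL = α(gK − gL).
6.24 − 0.22 − 0.27 = α × (13.64 − 0.27).
5.75 = 13.37 α, so α = 0.43007.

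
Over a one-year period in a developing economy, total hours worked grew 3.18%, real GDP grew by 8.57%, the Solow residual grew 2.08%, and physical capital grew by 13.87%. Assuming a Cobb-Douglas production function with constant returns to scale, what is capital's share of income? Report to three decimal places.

Capital's share of income is 0.310.

gY = gA + α·gK + (1−α)·gL, so gY − gA − gL = α(gK − gL).
8.57 − 2.08 − 3.18 = α × (13.87 − 3.18).
3.31 = 10.69 α, so α = 0.30964.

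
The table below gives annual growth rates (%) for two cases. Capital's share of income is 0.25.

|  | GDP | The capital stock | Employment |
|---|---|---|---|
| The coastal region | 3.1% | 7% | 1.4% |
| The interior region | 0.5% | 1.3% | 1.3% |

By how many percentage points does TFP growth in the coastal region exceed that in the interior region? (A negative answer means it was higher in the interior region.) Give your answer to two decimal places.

Labor's share = 1 − 0.25 = 0.75.
The coastal region: TFP = 3.1 − 1.75 − 1.05 = 0.3%.
The interior region: TFP = 0.5 − 0.325 − 0.975 = -0.8%.
Difference = 0.3 − (-0.8) = 1.1 pp.

1.10 percentage points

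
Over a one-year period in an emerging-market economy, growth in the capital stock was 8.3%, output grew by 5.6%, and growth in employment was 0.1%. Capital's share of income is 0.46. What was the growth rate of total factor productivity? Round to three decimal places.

Labor's share = 1 − 0.46 = 0.54.
The capital stock: 0.46 × 8.3 = 3.818 pp.
Employment: 0.54 × 0.1 = 0.054 pp.
TFP growth = 5.6 − 3.872 = 1.728%.

Total factor productivity growth was 1.728%.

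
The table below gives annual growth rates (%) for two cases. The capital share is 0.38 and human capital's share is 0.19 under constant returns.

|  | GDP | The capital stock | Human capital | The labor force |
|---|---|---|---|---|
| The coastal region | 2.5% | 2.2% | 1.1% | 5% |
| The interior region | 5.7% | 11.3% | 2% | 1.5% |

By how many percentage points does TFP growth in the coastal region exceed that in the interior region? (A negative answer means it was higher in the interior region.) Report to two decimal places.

Labor's share = 1 − 0.38 − 0.19 = 0.43.
The coastal region: TFP = 2.5 − 0.836 − 0.209 − 2.15 = -0.695%.
The interior region: TFP = 5.7 − 4.294 − 0.38 − 0.645 = 0.381%.
Difference = -0.695 − (0.381) = -1.076 pp.

-1.08 percentage points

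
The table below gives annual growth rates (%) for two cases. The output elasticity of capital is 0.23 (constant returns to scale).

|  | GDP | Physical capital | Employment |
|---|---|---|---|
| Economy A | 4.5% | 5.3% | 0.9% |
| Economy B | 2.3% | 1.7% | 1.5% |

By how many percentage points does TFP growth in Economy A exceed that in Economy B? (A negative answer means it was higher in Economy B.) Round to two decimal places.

Labor's share = 1 − 0.23 = 0.77.
Economy A: TFP = 4.5 − 1.219 − 0.693 = 2.588%.
Economy B: TFP = 2.3 − 0.391 − 1.155 = 0.754%.
Difference = 2.588 − (0.754) = 1.834 pp.

1.83 percentage points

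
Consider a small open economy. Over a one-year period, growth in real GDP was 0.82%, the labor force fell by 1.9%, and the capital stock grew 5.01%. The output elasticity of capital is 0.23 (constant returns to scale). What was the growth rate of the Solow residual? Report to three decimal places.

Labor's share = 1 − 0.23 = 0.77.
The capital stock: 0.23 × 5.01 = 1.1523 pp.
The labor force: 0.77 × (-1.9) = -1.463 pp.
TFP growth = 0.82 + 0.3107 = 1.1307%.

The Solow residual growth was 1.131%.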